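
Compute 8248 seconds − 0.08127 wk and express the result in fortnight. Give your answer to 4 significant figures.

-0.03382 fortnight

8248 s = 0.00681878 fortnight and 0.08127 wk = 0.0406350 fortnight.
0.00681878 − 0.0406350 ≈ -0.03382 fortnight.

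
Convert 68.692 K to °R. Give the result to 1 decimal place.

123.6 °R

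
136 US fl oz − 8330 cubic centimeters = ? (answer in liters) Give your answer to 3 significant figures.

136 US fl oz = 4.02200 L and 8330 cm³ = 8.33000 L.
4.02200 − 8.33000 ≈ -4.31 L.

-4.31 liters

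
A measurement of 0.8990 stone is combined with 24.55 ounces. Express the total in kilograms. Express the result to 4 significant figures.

6.405 kg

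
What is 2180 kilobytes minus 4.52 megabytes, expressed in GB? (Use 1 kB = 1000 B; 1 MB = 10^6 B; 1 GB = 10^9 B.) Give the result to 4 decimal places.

2180 kB = 0.00218000 GB and 4.52 MB = 0.00452000 GB.
0.00218000 − 0.00452000 ≈ -0.0023 GB.

-0.0023 GB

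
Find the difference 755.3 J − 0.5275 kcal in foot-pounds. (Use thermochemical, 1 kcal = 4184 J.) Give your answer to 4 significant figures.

-1071 ft·lbf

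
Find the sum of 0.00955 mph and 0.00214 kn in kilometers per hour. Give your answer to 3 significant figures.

0.0193 km/h

0.00955 mph = 0.0153692 km/h and 0.00214 kn = 0.00396328 km/h.
0.0153692 + 0.00396328 ≈ 0.0193 km/h.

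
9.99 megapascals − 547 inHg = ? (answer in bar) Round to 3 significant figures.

9.99 MPa = 99.9000 bar and 547 inHg = 18.5235 bar.
99.9000 − 18.5235 ≈ 81.4 bar.

81.4 bar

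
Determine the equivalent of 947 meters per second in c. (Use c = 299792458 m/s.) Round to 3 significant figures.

1 m/s = 3.33564e-9 times the speed of light.
Thus 947 × 3.33564e-9 ≈ 3.16e-6 c.

3.16e-6 c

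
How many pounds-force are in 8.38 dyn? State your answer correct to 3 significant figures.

1.88e-5 lbf

1 dyne = 2.24809e-6 lbf.
8.38 × 2.24809e-6 ≈ 1.88e-5 lbf.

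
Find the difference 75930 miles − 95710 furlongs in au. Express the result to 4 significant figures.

75930 mi = 0.000816840 au and 95710 furlong = 0.000128704 au.
0.000816840 − 0.000128704 ≈ 0.0006881 au.

0.0006881 astronomical units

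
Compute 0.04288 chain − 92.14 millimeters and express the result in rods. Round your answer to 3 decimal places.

0.04288 chain = 0.171520 rod and 92.14 mm = 0.0183210 rod.
0.171520 − 0.0183210 ≈ 0.153 rod.

0.153 rod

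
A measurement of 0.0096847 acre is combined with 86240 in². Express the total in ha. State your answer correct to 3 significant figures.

0.0096847 acre = 0.00391926 ha and 86240 in² = 0.00556386 ha.
0.00391926 + 0.00556386 ≈ 0.00948 ha.

0.00948 hectares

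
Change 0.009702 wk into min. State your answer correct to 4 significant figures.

1 week = 10080.0 minutes.
Then 0.009702 × 10080.0 ≈ 97.80 min.

97.80 minutes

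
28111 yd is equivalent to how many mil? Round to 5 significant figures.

1.0120e+9 mil

1 yd = 36000.0 mil.
28111 × 36000.0 ≈ 1.0120e+9 mil.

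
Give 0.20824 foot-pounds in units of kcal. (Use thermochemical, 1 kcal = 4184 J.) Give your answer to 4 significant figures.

6.748 × 10^-5 kcal

1 ft·lbf = 0.000324048 kcal.
Thus 0.20824 × 0.000324048 ≈ 6.748 × 10^-5 kcal.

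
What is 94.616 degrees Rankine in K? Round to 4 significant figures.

°R = K × 9/5.
Applying the formula gives 52.56 K.

52.56 kelvins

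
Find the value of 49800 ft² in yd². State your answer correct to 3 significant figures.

5530 square yards

1 ft² = 0.111111 yd².
So 49800 × 0.111111 ≈ 5530 yd².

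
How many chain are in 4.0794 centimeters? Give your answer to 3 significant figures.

0.00203 chain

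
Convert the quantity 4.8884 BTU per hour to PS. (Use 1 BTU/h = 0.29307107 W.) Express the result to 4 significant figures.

0.001948 metric horsepower

1 BTU/h = 0.000398466 PS.
So 4.8884 × 0.000398466 ≈ 0.001948 PS.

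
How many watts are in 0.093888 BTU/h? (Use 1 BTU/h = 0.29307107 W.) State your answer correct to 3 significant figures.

0.0275 W

1 BTU/h = 0.293071 watts.
So 0.093888 × 0.293071 ≈ 0.0275 W.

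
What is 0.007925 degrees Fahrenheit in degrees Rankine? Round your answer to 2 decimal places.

°R = °F + 459.67.
Applying the formula gives 459.68 °R.

459.68 °R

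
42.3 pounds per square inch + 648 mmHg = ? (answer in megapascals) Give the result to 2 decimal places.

42.3 psi = 0.291648 MPa and 648 mmHg = 0.0863929 MPa.
0.291648 + 0.0863929 ≈ 0.38 MPa.

0.38 MPa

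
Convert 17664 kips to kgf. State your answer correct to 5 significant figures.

8.0123 × 10^6 kgf

1 kip = 453.5924 kgf.
17664 × 453.5924 ≈ 8.0123 × 10^6 kgf.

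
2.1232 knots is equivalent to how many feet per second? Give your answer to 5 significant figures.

3.5836 ft/s

1 kn = 1.68781 ft/s.
Thus 2.1232 × 1.68781 ≈ 3.5836 ft/s.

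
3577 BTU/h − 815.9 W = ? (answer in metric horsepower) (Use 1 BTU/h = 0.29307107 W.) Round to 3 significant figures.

0.316 metric horsepower

3577 BTU/h = 1.42531 PS and 815.9 W = 1.10932 PS.
1.42531 − 1.10932 ≈ 0.316 PS.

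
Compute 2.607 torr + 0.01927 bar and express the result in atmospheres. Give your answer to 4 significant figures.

0.02245 atm

2.607 torr = 0.00343026 atm and 0.01927 bar = 0.0190180 atm.
0.00343026 + 0.0190180 ≈ 0.02245 atm.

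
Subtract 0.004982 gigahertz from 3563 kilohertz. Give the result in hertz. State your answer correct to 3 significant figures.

-1.42e+6 Hz

3563 kHz = 3.56300e+6 Hz and 0.004982 GHz = 4.98200e+6 Hz.
3.56300e+6 − 4.98200e+6 ≈ -1.42e+6 Hz.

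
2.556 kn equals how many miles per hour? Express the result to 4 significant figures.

2.941 mph

1 kn = 1.15078 miles per hour.
So 2.556 × 1.15078 ≈ 2.941 mph.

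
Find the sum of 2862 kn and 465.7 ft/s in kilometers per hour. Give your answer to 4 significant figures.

5811 km/h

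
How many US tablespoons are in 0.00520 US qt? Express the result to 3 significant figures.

1 US quart = 64.0000 US tbsp.
0.00520 × 64.0000 ≈ 0.333 US tbsp.

0.333 US tablespoons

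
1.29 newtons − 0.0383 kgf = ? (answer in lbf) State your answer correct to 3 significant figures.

1.29 N = 0.290004 lbf and 0.0383 kgf = 0.0844370 lbf.
0.290004 − 0.0844370 ≈ 0.206 lbf.

0.206 lbf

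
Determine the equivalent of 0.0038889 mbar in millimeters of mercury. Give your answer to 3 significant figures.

0.00292 mmHg

1 millibar = 0.750062 mmHg.
0.0038889 × 0.750062 ≈ 0.00292 mmHg.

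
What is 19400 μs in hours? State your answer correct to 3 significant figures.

5.39 × 10^-6 h

1 μs = 2.77778 × 10^-10 hours.
Then 19400 × 2.77778 × 10^-10 ≈ 5.39 × 10^-6 h.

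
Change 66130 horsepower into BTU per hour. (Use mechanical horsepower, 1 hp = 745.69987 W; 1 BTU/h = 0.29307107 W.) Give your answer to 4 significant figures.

1.683e+8 BTU/h

1 horsepower = 2544.43 BTU/h.
66130 × 2544.43 ≈ 1.683e+8 BTU/h.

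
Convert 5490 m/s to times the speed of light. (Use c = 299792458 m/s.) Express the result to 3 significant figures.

1.83e-5 times the speed of light

1 m/s = 3.33564e-9 c.
5490 × 3.33564e-9 ≈ 1.83e-5 c.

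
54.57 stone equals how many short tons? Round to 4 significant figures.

1 st = 0.00700000 short ton.
So 54.57 × 0.00700000 ≈ 0.3820 short ton.

0.3820 short ton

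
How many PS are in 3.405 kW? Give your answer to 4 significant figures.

4.630 PS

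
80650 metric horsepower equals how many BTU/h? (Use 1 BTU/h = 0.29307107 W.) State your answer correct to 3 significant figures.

1 PS = 2509.63 BTU per hour.
Thus 80650 × 2509.63 ≈ 2.02 × 10^8 BTU/h.

2.02 × 10^8 BTU/h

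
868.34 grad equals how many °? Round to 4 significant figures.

781.5 degrees

1 gradian = 0.900000 °.
So 868.34 × 0.900000 ≈ 781.5 °.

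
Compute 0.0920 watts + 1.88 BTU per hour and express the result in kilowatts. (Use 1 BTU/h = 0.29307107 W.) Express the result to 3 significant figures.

0.000643 kilowatts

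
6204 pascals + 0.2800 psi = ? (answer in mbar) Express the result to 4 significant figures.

81.35 mbar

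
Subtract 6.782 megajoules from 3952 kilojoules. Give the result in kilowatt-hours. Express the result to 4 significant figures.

3952 kJ = 1.09778 kWh and 6.782 MJ = 1.88389 kWh.
1.09778 − 1.88389 ≈ -0.7861 kWh.

-0.7861 kWh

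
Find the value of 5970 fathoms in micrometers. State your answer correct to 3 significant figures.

1 fathom = 1.82880 × 10^6 μm.
Thus 5970 × 1.82880 × 10^6 ≈ 1.09 × 10^10 μm.

1.09 × 10^10 μm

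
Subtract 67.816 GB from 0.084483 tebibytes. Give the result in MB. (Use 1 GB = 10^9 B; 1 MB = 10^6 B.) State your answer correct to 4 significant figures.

0.084483 TiB = 92890.0 MB and 67.816 GB = 67816.0 MB.
92890.0 − 67816.0 ≈ 25070 MB.

25070 megabytes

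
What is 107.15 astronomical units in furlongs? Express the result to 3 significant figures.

7.97e+10 furlongs

1 au = 7.43646e+8 furlongs.
So 107.15 × 7.43646e+8 ≈ 7.97e+10 furlong.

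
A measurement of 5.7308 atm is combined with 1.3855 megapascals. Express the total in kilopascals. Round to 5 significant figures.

1966.2 kilopascals

5.7308 atm = 580.673 kPa and 1.3855 MPa = 1385.50 kPa.
580.673 + 1385.50 ≈ 1966.2 kPa.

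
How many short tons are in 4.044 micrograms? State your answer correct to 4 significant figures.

4.458 × 10^-12 short ton

1 μg = 1.10231 × 10^-12 short ton.
Thus 4.044 × 1.10231 × 10^-12 ≈ 4.458 × 10^-12 short ton.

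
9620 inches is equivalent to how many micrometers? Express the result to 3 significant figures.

1 inch = 25400.0 micrometers.
So 9620 × 25400.0 ≈ 2.44 × 10^8 μm.

2.44 × 10^8 μm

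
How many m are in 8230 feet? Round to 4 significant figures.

2509 m

1 foot = 0.304800 m.
So 8230 × 0.304800 ≈ 2509 m.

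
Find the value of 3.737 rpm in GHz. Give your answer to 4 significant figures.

6.228e-11 gigahertz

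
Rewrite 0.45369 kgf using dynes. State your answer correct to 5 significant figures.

444920 dyn

1 kgf = 980665 dyn.
So 0.45369 × 980665 ≈ 444920 dyn.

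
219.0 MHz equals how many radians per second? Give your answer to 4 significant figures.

1.376e+9 rad/s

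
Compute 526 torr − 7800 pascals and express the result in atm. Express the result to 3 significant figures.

0.615 atm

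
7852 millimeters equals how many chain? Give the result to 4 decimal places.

1 millimeter = 4.97097 × 10^-5 chain.
Then 7852 × 4.97097 × 10^-5 ≈ 0.3903 chain.

0.3903 chain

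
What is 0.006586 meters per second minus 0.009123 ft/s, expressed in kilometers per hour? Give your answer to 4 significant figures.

0.006586 m/s = 0.0237096 km/h and 0.009123 ft/s = 0.0100105 km/h.
0.0237096 − 0.0100105 ≈ 0.01370 km/h.

0.01370 km/h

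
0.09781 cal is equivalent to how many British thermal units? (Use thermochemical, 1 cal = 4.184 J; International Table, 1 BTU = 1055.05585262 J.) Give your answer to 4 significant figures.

0.0003879 BTU

1 calorie = 0.00396567 British thermal units.
Then 0.09781 × 0.00396567 ≈ 0.0003879 BTU.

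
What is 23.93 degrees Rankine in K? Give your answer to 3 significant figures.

13.3 K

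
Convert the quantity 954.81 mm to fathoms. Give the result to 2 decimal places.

0.52 fathom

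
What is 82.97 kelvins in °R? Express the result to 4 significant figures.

149.3 °R

°R = K × 9/5.
Applying the formula gives 149.3 °R.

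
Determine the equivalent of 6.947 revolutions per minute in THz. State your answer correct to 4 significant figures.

1.158e-13 THz

1 revolution per minute = 1.66667e-14 terahertz.
6.947 × 1.66667e-14 ≈ 1.158e-13 THz.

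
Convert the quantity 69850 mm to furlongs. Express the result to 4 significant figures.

0.3472 furlongs

1 mm = 4.97097e-6 furlong.
Then 69850 × 4.97097e-6 ≈ 0.3472 furlong.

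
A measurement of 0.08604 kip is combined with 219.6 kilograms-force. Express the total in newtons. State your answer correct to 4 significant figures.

2536 N

0.08604 kip = 382.725 N and 219.6 kgf = 2153.54 N.
382.725 + 2153.54 ≈ 2536 N.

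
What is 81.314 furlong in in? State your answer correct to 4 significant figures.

644000 inches

1 furlong = 7920.00 in.
Thus 81.314 × 7920.00 ≈ 644000 in.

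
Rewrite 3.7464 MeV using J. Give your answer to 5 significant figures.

1 MeV = 1.60218 × 10^-13 J.
Then 3.7464 × 1.60218 × 10^-13 ≈ 6.0024 × 10^-13 J.

6.0024 × 10^-13 J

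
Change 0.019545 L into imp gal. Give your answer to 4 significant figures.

0.004299 imp gal

1 L = 0.219969 imp gal.
0.019545 × 0.219969 ≈ 0.004299 imp gal.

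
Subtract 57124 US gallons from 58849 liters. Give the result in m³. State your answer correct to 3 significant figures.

-157 cubic meters

58849 L = 58.8490 m³ and 57124 US gal = 216.238 m³.
58.8490 − 216.238 ≈ -157 m³.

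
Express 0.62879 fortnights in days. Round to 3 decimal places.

8.803 days

1 fortnight = 14.0000 d.
0.62879 × 14.0000 ≈ 8.803 d.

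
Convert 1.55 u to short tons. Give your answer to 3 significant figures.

1 atomic mass unit = 1.83043 × 10^-30 short ton.
Thus 1.55 × 1.83043 × 10^-30 ≈ 2.84 × 10^-30 short ton.

2.84 × 10^-30 short ton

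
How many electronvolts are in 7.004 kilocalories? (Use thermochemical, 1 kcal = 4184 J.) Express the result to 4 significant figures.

1.829e+23 electronvolts

1 kcal = 2.61145e+22 eV.
Then 7.004 × 2.61145e+22 ≈ 1.829e+23 eV.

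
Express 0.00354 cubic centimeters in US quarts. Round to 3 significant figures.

3.74e-6 US qt

1 cubic centimeter = 0.00105669 US qt.
0.00354 × 0.00105669 ≈ 3.74e-6 US qt.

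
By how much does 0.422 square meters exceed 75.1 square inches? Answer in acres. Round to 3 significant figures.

0.422 m² = 0.000104278 acre and 75.1 in² = 1.19726e-5 acre.
0.000104278 − 1.19726e-5 ≈ 9.23e-5 acre.

9.23e-5 acre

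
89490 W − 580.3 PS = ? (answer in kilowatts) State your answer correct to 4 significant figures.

-337.3 kilowatts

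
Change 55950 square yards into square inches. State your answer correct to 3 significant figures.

1 yd² = 1296.00 square inches.
55950 × 1296.00 ≈ 7.25e+7 in².

7.25e+7 in²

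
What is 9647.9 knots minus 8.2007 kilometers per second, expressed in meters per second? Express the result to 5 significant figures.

9647.9 kn = 4963.31 m/s and 8.2007 km/s = 8200.70 m/s.
4963.31 − 8200.70 ≈ -3237.4 m/s.

-3237.4 m/s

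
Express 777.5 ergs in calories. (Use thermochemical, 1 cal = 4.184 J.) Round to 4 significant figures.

1.858 × 10^-5 cal

1 erg = 2.39006 × 10^-8 calories.
777.5 × 2.39006 × 10^-8 ≈ 1.858 × 10^-5 cal.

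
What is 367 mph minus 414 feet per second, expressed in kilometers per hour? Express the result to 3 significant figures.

136 km/h

367 mph = 590.629 km/h and 414 ft/s = 454.274 km/h.
590.629 − 454.274 ≈ 136 km/h.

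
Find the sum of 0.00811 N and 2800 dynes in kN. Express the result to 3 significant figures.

3.61 × 10^-5 kN

0.00811 N = 8.11000 × 10^-6 kN and 2800 dyn = 2.80000 × 10^-5 kN.
8.11000 × 10^-6 + 2.80000 × 10^-5 ≈ 3.61 × 10^-5 kN.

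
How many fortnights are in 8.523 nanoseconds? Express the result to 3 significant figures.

7.05e-15 fortnights

1 nanosecond = 8.26720e-16 fortnight.
Thus 8.523 × 8.26720e-16 ≈ 7.05e-15 fortnight.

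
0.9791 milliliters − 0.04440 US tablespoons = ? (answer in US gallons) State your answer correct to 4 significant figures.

0.9791 mL = 0.0002586509 US gal and 0.04440 US tbsp = 0.0001734375 US gal.
0.0002586509 − 0.0001734375 ≈ 8.521 × 10^-5 US gal.

8.521 × 10^-5 US gallons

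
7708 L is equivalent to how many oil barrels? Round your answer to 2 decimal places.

1 liter = 0.00628981 oil barrels.
Thus 7708 × 0.00628981 ≈ 48.48 bbl.

48.48 bbl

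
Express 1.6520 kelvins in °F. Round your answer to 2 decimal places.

K = (°F + 459.67) × 5/9.
Applying the formula gives -456.70 °F.

-456.70 °F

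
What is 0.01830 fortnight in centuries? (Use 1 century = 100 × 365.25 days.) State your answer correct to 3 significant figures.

1 fortnight = 0.000383299 century.
Then 0.01830 × 0.000383299 ≈ 7.01 × 10^-6 century.

7.01 × 10^-6 century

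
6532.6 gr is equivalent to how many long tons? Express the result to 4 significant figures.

0.0004166 long tons

1 grain = 6.37755e-8 long tons.
6532.6 × 6.37755e-8 ≈ 0.0004166 long ton.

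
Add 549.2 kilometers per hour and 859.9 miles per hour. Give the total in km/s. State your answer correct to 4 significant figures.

549.2 km/h = 0.152556 km/s and 859.9 mph = 0.384410 km/s.
0.152556 + 0.384410 ≈ 0.5370 km/s.

0.5370 km/s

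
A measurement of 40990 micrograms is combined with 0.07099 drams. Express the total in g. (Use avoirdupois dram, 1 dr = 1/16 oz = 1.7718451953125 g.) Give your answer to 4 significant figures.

0.1668 grams

40990 μg = 0.0409900 g and 0.07099 dr = 0.125783 g.
0.0409900 + 0.125783 ≈ 0.1668 g.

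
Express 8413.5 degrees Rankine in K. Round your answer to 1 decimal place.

4674.2 kelvins

°R = K × 9/5.
Applying the formula gives 4674.2 K.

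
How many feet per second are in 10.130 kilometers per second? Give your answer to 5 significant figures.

33235 ft/s

1 km/s = 3280.84 feet per second.
Then 10.130 × 3280.84 ≈ 33235 ft/s.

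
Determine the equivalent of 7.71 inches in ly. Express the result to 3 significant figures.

1 in = 2.68478e-18 light-years.
Thus 7.71 × 2.68478e-18 ≈ 2.07e-17 ly.

2.07e-17 light-years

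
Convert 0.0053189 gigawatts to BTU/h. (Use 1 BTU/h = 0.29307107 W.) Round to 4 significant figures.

1 GW = 3.41214 × 10^9 BTU/h.
Thus 0.0053189 × 3.41214 × 10^9 ≈ 1.815 × 10^7 BTU/h.

1.815 × 10^7 BTU per hour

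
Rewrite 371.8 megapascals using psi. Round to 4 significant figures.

53930 psi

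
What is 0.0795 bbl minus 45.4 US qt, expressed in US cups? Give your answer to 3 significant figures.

-128 US cup

0.0795 bbl = 53.4240 US cup and 45.4 US qt = 181.600 US cup.
53.4240 − 181.600 ≈ -128 US cup.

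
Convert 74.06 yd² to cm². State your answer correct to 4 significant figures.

1 yd² = 8361.27 cm².
74.06 × 8361.27 ≈ 619200 cm².

619200 cm²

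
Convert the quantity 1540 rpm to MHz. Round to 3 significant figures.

1 revolution per minute = 1.66667 × 10^-8 MHz.
1540 × 1.66667 × 10^-8 ≈ 2.57 × 10^-5 MHz.

2.57 × 10^-5 megahertz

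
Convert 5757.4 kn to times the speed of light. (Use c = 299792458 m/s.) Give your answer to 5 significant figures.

9.8797e-6 c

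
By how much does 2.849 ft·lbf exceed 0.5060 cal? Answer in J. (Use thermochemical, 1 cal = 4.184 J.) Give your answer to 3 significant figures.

2.849 ft·lbf = 3.86273 J and 0.5060 cal = 2.11710 J.
3.86273 − 2.11710 ≈ 1.75 J.

1.75 joules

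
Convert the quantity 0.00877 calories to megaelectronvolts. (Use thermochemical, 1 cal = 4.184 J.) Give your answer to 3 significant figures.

2.29 × 10^11 MeV

1 calorie = 2.61145 × 10^13 MeV.
0.00877 × 2.61145 × 10^13 ≈ 2.29 × 10^11 MeV.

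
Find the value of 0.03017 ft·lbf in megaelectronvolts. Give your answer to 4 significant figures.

1 ft·lbf = 8.46235 × 10^12 megaelectronvolts.
Thus 0.03017 × 8.46235 × 10^12 ≈ 2.553 × 10^11 MeV.

2.553 × 10^11 MeV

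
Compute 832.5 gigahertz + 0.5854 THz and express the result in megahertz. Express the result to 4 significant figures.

832.5 GHz = 832500 MHz and 0.5854 THz = 585400 MHz.
832500 + 585400 ≈ 1.418e+6 MHz.

1.418e+6 megahertz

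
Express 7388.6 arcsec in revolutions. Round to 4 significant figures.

0.005701 rev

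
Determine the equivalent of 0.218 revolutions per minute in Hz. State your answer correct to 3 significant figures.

0.00363 Hz

1 revolution per minute = 0.0166667 hertz.
0.218 × 0.0166667 ≈ 0.00363 Hz.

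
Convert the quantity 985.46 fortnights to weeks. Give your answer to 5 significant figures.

1 fortnight = 2.00000 wk.
Then 985.46 × 2.00000 ≈ 1970.9 wk.

1970.9 weeks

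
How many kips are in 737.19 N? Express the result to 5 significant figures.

0.16573 kips

1 newton = 0.000224809 kip.
So 737.19 × 0.000224809 ≈ 0.16573 kip.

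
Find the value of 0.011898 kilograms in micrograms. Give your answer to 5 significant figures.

1.1898 × 10^7 μg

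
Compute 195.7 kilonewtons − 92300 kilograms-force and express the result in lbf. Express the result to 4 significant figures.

195.7 kN = 43995.1 lbf and 92300 kgf = 203487 lbf.
43995.1 − 203487 ≈ -159500 lbf.

-159500 pounds-force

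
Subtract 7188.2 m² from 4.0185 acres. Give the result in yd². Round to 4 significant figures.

10850 square yards

4.0185 acre = 19449.5 yd² and 7188.2 m² = 8597.02 yd².
19449.5 − 8597.02 ≈ 10850 yd².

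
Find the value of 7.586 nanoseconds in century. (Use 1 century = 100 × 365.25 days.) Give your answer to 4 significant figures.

2.404e-18 centuries

1 ns = 3.16881e-19 century.
Then 7.586 × 3.16881e-19 ≈ 2.404e-18 century.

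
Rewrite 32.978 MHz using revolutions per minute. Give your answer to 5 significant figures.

1.9787e+9 revolutions per minute

1 megahertz = 6.00000e+7 rpm.
So 32.978 × 6.00000e+7 ≈ 1.9787e+9 rpm.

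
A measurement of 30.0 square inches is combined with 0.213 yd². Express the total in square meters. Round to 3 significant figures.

30.0 in² = 0.0193548 m² and 0.213 yd² = 0.178095 m².
0.0193548 + 0.178095 ≈ 0.197 m².

0.197 square meters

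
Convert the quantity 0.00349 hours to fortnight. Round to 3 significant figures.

1 hour = 0.00297619 fortnight.
Then 0.00349 × 0.00297619 ≈ 1.04 × 10^-5 fortnight.

1.04 × 10^-5 fortnight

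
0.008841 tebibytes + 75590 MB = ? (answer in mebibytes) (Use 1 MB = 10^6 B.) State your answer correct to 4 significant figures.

0.008841 TiB = 9270.46 MiB and 75590 MB = 72088.2 MiB.
9270.46 + 72088.2 ≈ 81360 MiB.

81360 MiB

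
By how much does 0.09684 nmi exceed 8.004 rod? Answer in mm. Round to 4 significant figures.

139100 millimeters

0.09684 nmi = 179348 mm and 8.004 rod = 40253.7 mm.
179348 − 40253.7 ≈ 139100 mm.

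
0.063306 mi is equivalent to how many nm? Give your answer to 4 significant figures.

1.019 × 10^11 nm

1 mi = 1.60934 × 10^12 nm.
Then 0.063306 × 1.60934 × 10^12 ≈ 1.019 × 10^11 nm.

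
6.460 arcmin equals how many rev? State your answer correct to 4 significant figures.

1 arcmin = 4.62963 × 10^-5 rev.
Thus 6.460 × 4.62963 × 10^-5 ≈ 0.0002991 rev.

0.0002991 revolutions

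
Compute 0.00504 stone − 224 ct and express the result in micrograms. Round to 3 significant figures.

0.00504 st = 3.20055e+7 μg and 224 ct = 4.48000e+7 μg.
3.20055e+7 − 4.48000e+7 ≈ -1.28e+7 μg.

-1.28e+7 μg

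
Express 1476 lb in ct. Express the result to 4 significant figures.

1 pound = 2267.96 carats.
Then 1476 × 2267.96 ≈ 3.348e+6 ct.

3.348e+6 ct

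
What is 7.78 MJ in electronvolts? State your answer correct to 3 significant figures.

4.86 × 10^25 eV

1 megajoule = 6.24151 × 10^24 eV.
So 7.78 × 6.24151 × 10^24 ≈ 4.86 × 10^25 eV.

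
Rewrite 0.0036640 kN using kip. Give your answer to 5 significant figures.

0.00082370 kip

1 kN = 0.224809 kip.
Thus 0.0036640 × 0.224809 ≈ 0.00082370 kip.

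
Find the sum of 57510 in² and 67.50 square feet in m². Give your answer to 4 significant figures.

57510 in² = 37.1032 m² and 67.50 ft² = 6.27096 m².
37.1032 + 6.27096 ≈ 43.37 m².

43.37 m²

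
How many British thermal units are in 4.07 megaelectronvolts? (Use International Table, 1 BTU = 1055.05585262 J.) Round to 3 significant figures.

1 MeV = 1.51857e-16 British thermal units.
4.07 × 1.51857e-16 ≈ 6.18e-16 BTU.

6.18e-16 British thermal units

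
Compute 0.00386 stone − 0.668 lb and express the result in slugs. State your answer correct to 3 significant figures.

-0.0191 slug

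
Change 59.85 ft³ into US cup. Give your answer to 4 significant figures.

1 ft³ = 119.688 US cup.
59.85 × 119.688 ≈ 7163 US cup.

7163 US cup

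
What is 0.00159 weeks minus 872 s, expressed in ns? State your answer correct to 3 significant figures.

8.96e+10 ns

0.00159 wk = 9.61632e+11 ns and 872 s = 8.72000e+11 ns.
9.61632e+11 − 8.72000e+11 ≈ 8.96e+10 ns.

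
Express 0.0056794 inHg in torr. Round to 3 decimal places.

1 inHg = 25.4000 torr.
Thus 0.0056794 × 25.4000 ≈ 0.144 torr.

0.144 torr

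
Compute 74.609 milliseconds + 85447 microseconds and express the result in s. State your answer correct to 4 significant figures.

0.1601 seconds

74.609 ms = 0.0746090 s and 85447 μs = 0.0854470 s.
0.0746090 + 0.0854470 ≈ 0.1601 s.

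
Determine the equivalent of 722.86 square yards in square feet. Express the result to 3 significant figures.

6510 ft²

1 square yard = 9.00000 ft².
Then 722.86 × 9.00000 ≈ 6510 ft².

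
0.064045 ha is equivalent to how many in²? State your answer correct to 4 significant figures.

1 hectare = 1.55000e+7 in².
Thus 0.064045 × 1.55000e+7 ≈ 992700 in².

992700 in²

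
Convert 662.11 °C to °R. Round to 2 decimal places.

°R = (°C + 273.15) × 9/5.
Applying the formula gives 1683.47 °R.

1683.47 °R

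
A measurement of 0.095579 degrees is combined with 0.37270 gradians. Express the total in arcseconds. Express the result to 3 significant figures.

1550 arcsec

0.095579 ° = 344.084 arcsec and 0.37270 grad = 1207.55 arcsec.
344.084 + 1207.55 ≈ 1550 arcsec.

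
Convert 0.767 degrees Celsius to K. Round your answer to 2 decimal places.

273.92 kelvins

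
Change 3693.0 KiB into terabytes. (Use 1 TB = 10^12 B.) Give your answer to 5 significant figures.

3.7816 × 10^-6 TB

1 kibibyte = 1.02400 × 10^-9 TB.
So 3693.0 × 1.02400 × 10^-9 ≈ 3.7816 × 10^-6 TB.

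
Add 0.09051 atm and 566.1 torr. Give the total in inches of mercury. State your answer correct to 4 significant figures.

0.09051 atm = 2.70817 inHg and 566.1 torr = 22.2874 inHg.
2.70817 + 22.2874 ≈ 25.00 inHg.

25.00 inHg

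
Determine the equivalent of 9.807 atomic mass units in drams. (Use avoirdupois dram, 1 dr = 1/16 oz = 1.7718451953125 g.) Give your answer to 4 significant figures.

9.191 × 10^-24 dr

1 u = 9.37181 × 10^-25 drams.
Then 9.807 × 9.37181 × 10^-25 ≈ 9.191 × 10^-24 dr.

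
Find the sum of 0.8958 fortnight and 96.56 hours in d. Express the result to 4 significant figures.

0.8958 fortnight = 12.5412 d and 96.56 h = 4.02333 d.
12.5412 + 4.02333 ≈ 16.56 d.

16.56 d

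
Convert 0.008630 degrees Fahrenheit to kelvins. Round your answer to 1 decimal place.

255.4 K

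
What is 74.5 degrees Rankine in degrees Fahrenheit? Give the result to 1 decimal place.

-385.2 °F

°R = °F + 459.67.
Applying the formula gives -385.2 °F.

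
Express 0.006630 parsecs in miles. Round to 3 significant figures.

1.27 × 10^11 miles

1 pc = 1.91735 × 10^13 mi.
Then 0.006630 × 1.91735 × 10^13 ≈ 1.27 × 10^11 mi.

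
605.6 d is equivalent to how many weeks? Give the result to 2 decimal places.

86.51 wk

1 day = 0.142857 wk.
Thus 605.6 × 0.142857 ≈ 86.51 wk.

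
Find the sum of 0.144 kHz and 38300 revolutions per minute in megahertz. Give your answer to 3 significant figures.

0.144 kHz = 0.000144000 MHz and 38300 rpm = 0.000638333 MHz.
0.000144000 + 0.000638333 ≈ 0.000782 MHz.

0.000782 megahertz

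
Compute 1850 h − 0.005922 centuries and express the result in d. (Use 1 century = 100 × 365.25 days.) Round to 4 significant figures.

-139.2 days

1850 h = 77.0833 d and 0.005922 century = 216.301 d.
77.0833 − 216.301 ≈ -139.2 d.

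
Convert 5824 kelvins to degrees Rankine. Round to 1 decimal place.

°R = K × 9/5.
Applying the formula gives 10483.2 °R.

10483.2 °R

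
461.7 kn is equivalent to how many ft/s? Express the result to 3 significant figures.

779 ft/s

1 knot = 1.68781 ft/s.
Then 461.7 × 1.68781 ≈ 779 ft/s.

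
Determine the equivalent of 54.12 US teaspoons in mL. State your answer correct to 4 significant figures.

1 US teaspoon = 4.92892 mL.
54.12 × 4.92892 ≈ 266.8 mL.

266.8 mL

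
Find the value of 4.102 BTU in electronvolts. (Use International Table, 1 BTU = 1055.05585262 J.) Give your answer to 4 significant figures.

2.701 × 10^22 electronvolts

1 British thermal unit = 6.58514 × 10^21 eV.
Thus 4.102 × 6.58514 × 10^21 ≈ 2.701 × 10^22 eV.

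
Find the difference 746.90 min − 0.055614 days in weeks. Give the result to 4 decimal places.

746.90 min = 0.0740972 wk and 0.055614 d = 0.00794486 wk.
0.0740972 − 0.00794486 ≈ 0.0662 wk.

0.0662 wk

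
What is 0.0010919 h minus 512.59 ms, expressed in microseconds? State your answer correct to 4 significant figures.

3.418e+6 microseconds

0.0010919 h = 3.93084e+6 μs and 512.59 ms = 512590 μs.
3.93084e+6 − 512590 ≈ 3.418e+6 μs.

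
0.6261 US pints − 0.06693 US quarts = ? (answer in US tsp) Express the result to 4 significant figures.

0.6261 US pt = 60.10560 US tsp and 0.06693 US qt = 12.85056 US tsp.
60.10560 − 12.85056 ≈ 47.26 US tsp.

47.26 US tsp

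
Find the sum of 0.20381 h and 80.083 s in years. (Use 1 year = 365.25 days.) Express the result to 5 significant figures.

2.5788 × 10^-5 yr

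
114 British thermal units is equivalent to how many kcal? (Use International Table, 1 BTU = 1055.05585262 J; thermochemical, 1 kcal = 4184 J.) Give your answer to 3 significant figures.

1 BTU = 0.252164 kcal.
So 114 × 0.252164 ≈ 28.7 kcal.

28.7 kcal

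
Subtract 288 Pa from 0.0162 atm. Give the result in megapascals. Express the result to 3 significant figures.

0.0162 atm = 0.001641465 MPa and 288 Pa = 0.0002880000 MPa.
0.001641465 − 0.0002880000 ≈ 0.00135 MPa.

0.00135 MPa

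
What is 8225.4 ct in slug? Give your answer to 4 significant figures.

0.1127 slug

1 ct = 1.37044e-5 slug.
Thus 8225.4 × 1.37044e-5 ≈ 0.1127 slug.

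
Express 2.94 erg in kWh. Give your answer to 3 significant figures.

1 erg = 2.77778 × 10^-14 kWh.
Then 2.94 × 2.77778 × 10^-14 ≈ 8.17 × 10^-14 kWh.

8.17 × 10^-14 kilowatt-hours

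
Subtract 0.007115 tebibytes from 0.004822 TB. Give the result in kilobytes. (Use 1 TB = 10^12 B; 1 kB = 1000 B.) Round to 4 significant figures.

0.004822 TB = 4.82200e+6 kB and 0.007115 TiB = 7.82303e+6 kB.
4.82200e+6 − 7.82303e+6 ≈ -3.001e+6 kB.

-3.001e+6 kB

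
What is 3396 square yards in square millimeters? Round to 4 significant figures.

2.839 × 10^9 mm²

1 yd² = 836127 square millimeters.
So 3396 × 836127 ≈ 2.839 × 10^9 mm².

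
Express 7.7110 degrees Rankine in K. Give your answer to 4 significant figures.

°R = K × 9/5.
Applying the formula gives 4.284 K.

4.284 K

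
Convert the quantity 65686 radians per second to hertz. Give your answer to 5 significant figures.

10454 hertz

1 rad/s = 0.159155 hertz.
Thus 65686 × 0.159155 ≈ 10454 Hz.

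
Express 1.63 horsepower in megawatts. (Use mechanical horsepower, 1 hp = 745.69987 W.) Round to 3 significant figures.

0.00122 megawatts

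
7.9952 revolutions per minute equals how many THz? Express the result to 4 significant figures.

1.333e-13 THz

1 revolution per minute = 1.66667e-14 terahertz.
7.9952 × 1.66667e-14 ≈ 1.333e-13 THz.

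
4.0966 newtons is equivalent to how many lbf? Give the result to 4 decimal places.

1 N = 0.224809 lbf.
Thus 4.0966 × 0.224809 ≈ 0.9210 lbf.

0.9210 lbf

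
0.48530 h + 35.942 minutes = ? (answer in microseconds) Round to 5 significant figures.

0.48530 h = 1.74708e+9 μs and 35.942 min = 2.15652e+9 μs.
1.74708e+9 + 2.15652e+9 ≈ 3.9036e+9 μs.

3.9036e+9 μs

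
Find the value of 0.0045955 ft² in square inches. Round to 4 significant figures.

0.6618 in²

1 square foot = 144.000 in².
So 0.0045955 × 144.000 ≈ 0.6618 in².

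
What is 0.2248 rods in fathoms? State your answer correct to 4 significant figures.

1 rod = 2.75000 fathom.
0.2248 × 2.75000 ≈ 0.6182 fathom.

0.6182 fathom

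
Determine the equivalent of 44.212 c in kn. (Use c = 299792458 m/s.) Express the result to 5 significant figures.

2.5765e+10 kn

1 speed of light = 5.82750e+8 kn.
So 44.212 × 5.82750e+8 ≈ 2.5765e+10 kn.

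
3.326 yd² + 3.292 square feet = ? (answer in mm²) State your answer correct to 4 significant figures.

3.087e+6 mm²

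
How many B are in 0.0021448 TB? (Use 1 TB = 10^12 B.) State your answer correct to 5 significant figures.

2.1448 × 10^9 B

1 terabyte = 1.00000 × 10^12 B.
Thus 0.0021448 × 1.00000 × 10^12 ≈ 2.1448 × 10^9 B.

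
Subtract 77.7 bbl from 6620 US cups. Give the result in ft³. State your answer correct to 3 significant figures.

-381 cubic feet

6620 US cup = 55.3103 ft³ and 77.7 bbl = 436.253 ft³.
55.3103 − 436.253 ≈ -381 ft³.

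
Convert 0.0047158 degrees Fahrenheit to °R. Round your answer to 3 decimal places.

°R = °F + 459.67.
Applying the formula gives 459.675 °R.

459.675 °R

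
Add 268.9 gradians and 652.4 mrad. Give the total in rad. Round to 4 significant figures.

268.9 grad = 4.22387 rad and 652.4 mrad = 0.652400 rad.
4.22387 + 0.652400 ≈ 4.876 rad.

4.876 rad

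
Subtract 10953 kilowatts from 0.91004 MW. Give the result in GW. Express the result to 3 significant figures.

-0.0100 gigawatts

0.91004 MW = 0.000910040 GW and 10953 kW = 0.0109530 GW.
0.000910040 − 0.0109530 ≈ -0.0100 GW.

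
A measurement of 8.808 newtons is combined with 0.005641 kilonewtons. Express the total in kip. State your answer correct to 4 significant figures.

0.003248 kip

8.808 N = 0.00198012 kip and 0.005641 kN = 0.00126815 kip.
0.00198012 + 0.00126815 ≈ 0.003248 kip.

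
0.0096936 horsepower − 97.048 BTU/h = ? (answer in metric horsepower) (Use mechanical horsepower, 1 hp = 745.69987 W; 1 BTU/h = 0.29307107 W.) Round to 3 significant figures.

0.0096936 hp = 0.00982805 PS and 97.048 BTU/h = 0.0386703 PS.
0.00982805 − 0.0386703 ≈ -0.0288 PS.

-0.0288 PS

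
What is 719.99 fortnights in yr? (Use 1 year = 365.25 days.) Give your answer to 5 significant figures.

27.597 yr

1 fortnight = 0.0383299 years.
719.99 × 0.0383299 ≈ 27.597 yr.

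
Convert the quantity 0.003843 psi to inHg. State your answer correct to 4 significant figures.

0.007824 inches of mercury

1 psi = 2.03602 inHg.
Then 0.003843 × 2.03602 ≈ 0.007824 inHg.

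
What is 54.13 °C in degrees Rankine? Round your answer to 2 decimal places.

°R = (°C + 273.15) × 9/5.
Applying the formula gives 589.10 °R.

589.10 degrees Rankine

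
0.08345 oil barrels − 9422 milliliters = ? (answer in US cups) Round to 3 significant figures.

0.08345 bbl = 56.0784 US cup and 9422 mL = 39.8245 US cup.
56.0784 − 39.8245 ≈ 16.3 US cup.

16.3 US cup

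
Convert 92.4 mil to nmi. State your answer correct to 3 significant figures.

1 mil = 1.37149e-8 nmi.
92.4 × 1.37149e-8 ≈ 1.27e-6 nmi.

1.27e-6 nmi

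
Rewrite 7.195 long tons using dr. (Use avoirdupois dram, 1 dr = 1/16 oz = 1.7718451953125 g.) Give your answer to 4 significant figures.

4.126e+6 dr

1 long ton = 573440 dr.
So 7.195 × 573440 ≈ 4.126e+6 dr.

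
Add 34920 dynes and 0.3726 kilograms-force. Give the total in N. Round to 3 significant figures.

34920 dyn = 0.349200 N and 0.3726 kgf = 3.65396 N.
0.349200 + 3.65396 ≈ 4.00 N.

4.00 N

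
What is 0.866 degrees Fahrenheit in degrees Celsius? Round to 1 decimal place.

-17.3 degrees Celsius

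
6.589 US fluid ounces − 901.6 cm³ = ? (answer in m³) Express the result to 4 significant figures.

-0.0007067 m³

6.589 US fl oz = 0.000194860 m³ and 901.6 cm³ = 0.000901600 m³.
0.000194860 − 0.000901600 ≈ -0.0007067 m³.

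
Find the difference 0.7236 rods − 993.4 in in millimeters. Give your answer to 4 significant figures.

0.7236 rod = 3639.13 mm and 993.4 in = 25232.4 mm.
3639.13 − 25232.4 ≈ -21590 mm.

-21590 mm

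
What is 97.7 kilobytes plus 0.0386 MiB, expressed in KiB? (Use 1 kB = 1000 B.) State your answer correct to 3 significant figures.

135 kibibytes

97.7 kB = 95.4102 KiB and 0.0386 MiB = 39.5264 KiB.
95.4102 + 39.5264 ≈ 135 KiB.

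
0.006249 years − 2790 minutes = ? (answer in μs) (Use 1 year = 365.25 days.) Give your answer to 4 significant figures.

2.980e+10 microseconds

0.006249 yr = 1.97203e+11 μs and 2790 min = 1.67400e+11 μs.
1.97203e+11 − 1.67400e+11 ≈ 2.980e+10 μs.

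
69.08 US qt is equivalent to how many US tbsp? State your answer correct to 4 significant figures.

1 US quart = 64.0000 US tbsp.
Then 69.08 × 64.0000 ≈ 4421 US tbsp.

4421 US tablespoons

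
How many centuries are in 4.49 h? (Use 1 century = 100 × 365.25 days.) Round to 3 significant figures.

5.12e-6 century

1 hour = 1.14077e-6 centuries.
Then 4.49 × 1.14077e-6 ≈ 5.12e-6 century.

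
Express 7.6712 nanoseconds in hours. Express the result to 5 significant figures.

1 nanosecond = 2.77778 × 10^-13 h.
So 7.6712 × 2.77778 × 10^-13 ≈ 2.1309 × 10^-12 h.

2.1309 × 10^-12 hours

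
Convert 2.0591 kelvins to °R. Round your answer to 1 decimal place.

3.7 °R

°R = K × 9/5.
Applying the formula gives 3.7 °R.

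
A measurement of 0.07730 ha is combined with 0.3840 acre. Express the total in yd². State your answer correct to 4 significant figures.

0.07730 ha = 924.500 yd² and 0.3840 acre = 1858.56 yd².
924.500 + 1858.56 ≈ 2783 yd².

2783 square yards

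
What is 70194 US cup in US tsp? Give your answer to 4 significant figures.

3.369e+6 US teaspoons

1 US cup = 48.0000 US teaspoons.
Then 70194 × 48.0000 ≈ 3.369e+6 US tsp.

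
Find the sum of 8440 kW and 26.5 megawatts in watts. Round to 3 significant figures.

3.49 × 10^7 W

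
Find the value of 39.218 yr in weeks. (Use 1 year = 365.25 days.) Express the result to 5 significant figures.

2046.3 weeks

1 year = 52.1786 wk.
So 39.218 × 52.1786 ≈ 2046.3 wk.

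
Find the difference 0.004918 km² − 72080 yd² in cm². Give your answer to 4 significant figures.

0.004918 km² = 4.91800 × 10^7 cm² and 72080 yd² = 6.02681 × 10^8 cm².
4.91800 × 10^7 − 6.02681 × 10^8 ≈ -5.535 × 10^8 cm².

-5.535 × 10^8 cm²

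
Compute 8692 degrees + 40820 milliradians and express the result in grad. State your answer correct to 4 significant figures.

12260 grad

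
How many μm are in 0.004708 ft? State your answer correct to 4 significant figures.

1435 micrometers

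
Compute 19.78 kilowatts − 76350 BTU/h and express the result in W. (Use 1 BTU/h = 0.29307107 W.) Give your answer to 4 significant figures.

-2596 watts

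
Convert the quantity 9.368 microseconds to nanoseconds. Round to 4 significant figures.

1 μs = 1000.00 ns.
So 9.368 × 1000.00 ≈ 9368 ns.

9368 ns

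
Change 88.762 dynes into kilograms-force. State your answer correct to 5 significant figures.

1 dyn = 1.01972e-6 kgf.
Thus 88.762 × 1.01972e-6 ≈ 9.0512e-5 kgf.

9.0512e-5 kgf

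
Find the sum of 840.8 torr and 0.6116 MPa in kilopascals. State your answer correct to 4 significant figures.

723.7 kPa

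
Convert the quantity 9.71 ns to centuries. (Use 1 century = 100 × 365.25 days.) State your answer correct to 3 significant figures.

3.08 × 10^-18 centuries

1 ns = 3.16881 × 10^-19 century.
Then 9.71 × 3.16881 × 10^-19 ≈ 3.08 × 10^-18 century.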